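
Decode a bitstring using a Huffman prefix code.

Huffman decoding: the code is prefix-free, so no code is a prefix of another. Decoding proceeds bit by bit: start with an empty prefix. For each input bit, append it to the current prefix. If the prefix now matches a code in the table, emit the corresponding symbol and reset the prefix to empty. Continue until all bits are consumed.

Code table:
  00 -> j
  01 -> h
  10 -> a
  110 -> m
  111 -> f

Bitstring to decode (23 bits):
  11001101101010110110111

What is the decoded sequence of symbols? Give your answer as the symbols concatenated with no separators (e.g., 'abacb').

Answer: mhamaammf

Derivation:
Bit 0: prefix='1' (no match yet)
Bit 1: prefix='11' (no match yet)
Bit 2: prefix='110' -> emit 'm', reset
Bit 3: prefix='0' (no match yet)
Bit 4: prefix='01' -> emit 'h', reset
Bit 5: prefix='1' (no match yet)
Bit 6: prefix='10' -> emit 'a', reset
Bit 7: prefix='1' (no match yet)
Bit 8: prefix='11' (no match yet)
Bit 9: prefix='110' -> emit 'm', reset
Bit 10: prefix='1' (no match yet)
Bit 11: prefix='10' -> emit 'a', reset
Bit 12: prefix='1' (no match yet)
Bit 13: prefix='10' -> emit 'a', reset
Bit 14: prefix='1' (no match yet)
Bit 15: prefix='11' (no match yet)
Bit 16: prefix='110' -> emit 'm', reset
Bit 17: prefix='1' (no match yet)
Bit 18: prefix='11' (no match yet)
Bit 19: prefix='110' -> emit 'm', reset
Bit 20: prefix='1' (no match yet)
Bit 21: prefix='11' (no match yet)
Bit 22: prefix='111' -> emit 'f', reset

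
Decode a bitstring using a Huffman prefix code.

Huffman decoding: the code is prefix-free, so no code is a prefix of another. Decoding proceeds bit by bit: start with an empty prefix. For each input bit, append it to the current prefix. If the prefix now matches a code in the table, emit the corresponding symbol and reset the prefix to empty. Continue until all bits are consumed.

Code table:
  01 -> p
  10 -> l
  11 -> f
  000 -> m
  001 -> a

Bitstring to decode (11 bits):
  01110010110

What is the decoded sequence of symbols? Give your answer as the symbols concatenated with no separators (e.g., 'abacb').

Answer: pfapl

Derivation:
Bit 0: prefix='0' (no match yet)
Bit 1: prefix='01' -> emit 'p', reset
Bit 2: prefix='1' (no match yet)
Bit 3: prefix='11' -> emit 'f', reset
Bit 4: prefix='0' (no match yet)
Bit 5: prefix='00' (no match yet)
Bit 6: prefix='001' -> emit 'a', reset
Bit 7: prefix='0' (no match yet)
Bit 8: prefix='01' -> emit 'p', reset
Bit 9: prefix='1' (no match yet)
Bit 10: prefix='10' -> emit 'l', reset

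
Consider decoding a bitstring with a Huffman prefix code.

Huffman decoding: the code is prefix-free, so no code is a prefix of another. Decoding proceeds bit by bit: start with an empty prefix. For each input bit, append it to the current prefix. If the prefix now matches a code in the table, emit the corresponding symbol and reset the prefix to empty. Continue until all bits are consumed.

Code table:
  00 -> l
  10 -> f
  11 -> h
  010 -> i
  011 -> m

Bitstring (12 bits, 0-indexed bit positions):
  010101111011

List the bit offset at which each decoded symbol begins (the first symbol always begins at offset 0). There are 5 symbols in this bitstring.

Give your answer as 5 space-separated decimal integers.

Bit 0: prefix='0' (no match yet)
Bit 1: prefix='01' (no match yet)
Bit 2: prefix='010' -> emit 'i', reset
Bit 3: prefix='1' (no match yet)
Bit 4: prefix='10' -> emit 'f', reset
Bit 5: prefix='1' (no match yet)
Bit 6: prefix='11' -> emit 'h', reset
Bit 7: prefix='1' (no match yet)
Bit 8: prefix='11' -> emit 'h', reset
Bit 9: prefix='0' (no match yet)
Bit 10: prefix='01' (no match yet)
Bit 11: prefix='011' -> emit 'm', reset

Answer: 0 3 5 7 9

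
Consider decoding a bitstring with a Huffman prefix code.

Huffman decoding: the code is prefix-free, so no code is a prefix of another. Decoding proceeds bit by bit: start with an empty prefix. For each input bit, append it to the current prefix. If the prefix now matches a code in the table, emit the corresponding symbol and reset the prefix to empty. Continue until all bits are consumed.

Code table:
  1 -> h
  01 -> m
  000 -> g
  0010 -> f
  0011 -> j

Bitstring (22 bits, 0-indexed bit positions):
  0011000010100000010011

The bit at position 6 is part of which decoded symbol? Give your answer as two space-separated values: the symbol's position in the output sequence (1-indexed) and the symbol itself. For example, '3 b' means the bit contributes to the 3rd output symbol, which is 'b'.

Answer: 2 g

Derivation:
Bit 0: prefix='0' (no match yet)
Bit 1: prefix='00' (no match yet)
Bit 2: prefix='001' (no match yet)
Bit 3: prefix='0011' -> emit 'j', reset
Bit 4: prefix='0' (no match yet)
Bit 5: prefix='00' (no match yet)
Bit 6: prefix='000' -> emit 'g', reset
Bit 7: prefix='0' (no match yet)
Bit 8: prefix='01' -> emit 'm', reset
Bit 9: prefix='0' (no match yet)
Bit 10: prefix='01' -> emit 'm', reset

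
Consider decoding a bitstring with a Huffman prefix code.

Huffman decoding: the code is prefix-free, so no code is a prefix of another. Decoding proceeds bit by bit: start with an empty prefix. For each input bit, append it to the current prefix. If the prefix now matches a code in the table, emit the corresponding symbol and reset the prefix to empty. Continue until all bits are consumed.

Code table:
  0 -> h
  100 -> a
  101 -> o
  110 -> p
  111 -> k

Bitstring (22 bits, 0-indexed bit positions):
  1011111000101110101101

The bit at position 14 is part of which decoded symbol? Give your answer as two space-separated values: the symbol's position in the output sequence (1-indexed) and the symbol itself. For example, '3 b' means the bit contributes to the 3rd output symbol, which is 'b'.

Answer: 6 p

Derivation:
Bit 0: prefix='1' (no match yet)
Bit 1: prefix='10' (no match yet)
Bit 2: prefix='101' -> emit 'o', reset
Bit 3: prefix='1' (no match yet)
Bit 4: prefix='11' (no match yet)
Bit 5: prefix='111' -> emit 'k', reset
Bit 6: prefix='1' (no match yet)
Bit 7: prefix='10' (no match yet)
Bit 8: prefix='100' -> emit 'a', reset
Bit 9: prefix='0' -> emit 'h', reset
Bit 10: prefix='1' (no match yet)
Bit 11: prefix='10' (no match yet)
Bit 12: prefix='101' -> emit 'o', reset
Bit 13: prefix='1' (no match yet)
Bit 14: prefix='11' (no match yet)
Bit 15: prefix='110' -> emit 'p', reset
Bit 16: prefix='1' (no match yet)
Bit 17: prefix='10' (no match yet)
Bit 18: prefix='101' -> emit 'o', reset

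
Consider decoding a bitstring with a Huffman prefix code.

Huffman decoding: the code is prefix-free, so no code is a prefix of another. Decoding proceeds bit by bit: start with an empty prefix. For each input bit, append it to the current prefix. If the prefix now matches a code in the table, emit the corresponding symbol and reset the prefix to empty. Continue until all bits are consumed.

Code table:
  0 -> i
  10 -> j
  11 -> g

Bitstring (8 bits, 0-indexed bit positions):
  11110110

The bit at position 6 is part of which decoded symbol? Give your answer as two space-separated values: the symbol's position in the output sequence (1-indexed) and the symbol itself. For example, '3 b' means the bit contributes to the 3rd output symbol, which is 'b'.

Bit 0: prefix='1' (no match yet)
Bit 1: prefix='11' -> emit 'g', reset
Bit 2: prefix='1' (no match yet)
Bit 3: prefix='11' -> emit 'g', reset
Bit 4: prefix='0' -> emit 'i', reset
Bit 5: prefix='1' (no match yet)
Bit 6: prefix='11' -> emit 'g', reset
Bit 7: prefix='0' -> emit 'i', reset

Answer: 4 g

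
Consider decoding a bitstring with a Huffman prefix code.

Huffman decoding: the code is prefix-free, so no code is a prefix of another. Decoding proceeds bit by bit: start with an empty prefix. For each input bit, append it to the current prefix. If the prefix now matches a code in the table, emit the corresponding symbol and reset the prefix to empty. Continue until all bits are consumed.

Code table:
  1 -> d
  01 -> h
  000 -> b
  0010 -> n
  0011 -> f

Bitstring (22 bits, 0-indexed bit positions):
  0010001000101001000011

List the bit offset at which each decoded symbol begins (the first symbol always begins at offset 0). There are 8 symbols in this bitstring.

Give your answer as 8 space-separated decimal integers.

Bit 0: prefix='0' (no match yet)
Bit 1: prefix='00' (no match yet)
Bit 2: prefix='001' (no match yet)
Bit 3: prefix='0010' -> emit 'n', reset
Bit 4: prefix='0' (no match yet)
Bit 5: prefix='00' (no match yet)
Bit 6: prefix='001' (no match yet)
Bit 7: prefix='0010' -> emit 'n', reset
Bit 8: prefix='0' (no match yet)
Bit 9: prefix='00' (no match yet)
Bit 10: prefix='001' (no match yet)
Bit 11: prefix='0010' -> emit 'n', reset
Bit 12: prefix='1' -> emit 'd', reset
Bit 13: prefix='0' (no match yet)
Bit 14: prefix='00' (no match yet)
Bit 15: prefix='001' (no match yet)
Bit 16: prefix='0010' -> emit 'n', reset
Bit 17: prefix='0' (no match yet)
Bit 18: prefix='00' (no match yet)
Bit 19: prefix='000' -> emit 'b', reset
Bit 20: prefix='1' -> emit 'd', reset
Bit 21: prefix='1' -> emit 'd', reset

Answer: 0 4 8 12 13 17 20 21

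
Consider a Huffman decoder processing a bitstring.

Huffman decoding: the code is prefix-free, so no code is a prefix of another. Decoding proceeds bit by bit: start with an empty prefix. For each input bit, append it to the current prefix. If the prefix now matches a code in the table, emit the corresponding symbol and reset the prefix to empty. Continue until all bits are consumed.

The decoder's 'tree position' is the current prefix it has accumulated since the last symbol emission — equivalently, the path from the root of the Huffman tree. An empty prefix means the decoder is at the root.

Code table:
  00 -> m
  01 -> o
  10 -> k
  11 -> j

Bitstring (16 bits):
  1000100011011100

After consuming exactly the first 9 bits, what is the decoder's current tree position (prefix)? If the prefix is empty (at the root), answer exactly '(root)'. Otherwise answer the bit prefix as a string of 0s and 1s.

Bit 0: prefix='1' (no match yet)
Bit 1: prefix='10' -> emit 'k', reset
Bit 2: prefix='0' (no match yet)
Bit 3: prefix='00' -> emit 'm', reset
Bit 4: prefix='1' (no match yet)
Bit 5: prefix='10' -> emit 'k', reset
Bit 6: prefix='0' (no match yet)
Bit 7: prefix='00' -> emit 'm', reset
Bit 8: prefix='1' (no match yet)

Answer: 1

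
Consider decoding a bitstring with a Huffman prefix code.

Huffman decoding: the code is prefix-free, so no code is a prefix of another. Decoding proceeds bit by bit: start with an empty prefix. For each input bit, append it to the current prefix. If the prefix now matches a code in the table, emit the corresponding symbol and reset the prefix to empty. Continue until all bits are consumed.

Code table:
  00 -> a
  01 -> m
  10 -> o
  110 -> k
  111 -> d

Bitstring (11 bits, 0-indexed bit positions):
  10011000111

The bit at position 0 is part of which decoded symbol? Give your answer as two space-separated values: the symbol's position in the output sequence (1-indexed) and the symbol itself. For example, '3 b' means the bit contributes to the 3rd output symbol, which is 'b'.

Bit 0: prefix='1' (no match yet)
Bit 1: prefix='10' -> emit 'o', reset
Bit 2: prefix='0' (no match yet)
Bit 3: prefix='01' -> emit 'm', reset
Bit 4: prefix='1' (no match yet)

Answer: 1 o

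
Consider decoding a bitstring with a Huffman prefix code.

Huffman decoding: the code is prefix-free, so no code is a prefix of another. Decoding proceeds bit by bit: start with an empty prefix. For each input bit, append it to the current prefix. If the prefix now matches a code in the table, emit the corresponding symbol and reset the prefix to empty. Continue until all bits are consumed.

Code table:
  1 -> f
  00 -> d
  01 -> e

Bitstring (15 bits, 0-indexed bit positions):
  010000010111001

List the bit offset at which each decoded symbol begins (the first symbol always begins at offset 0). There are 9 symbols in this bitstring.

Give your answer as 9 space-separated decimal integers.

Answer: 0 2 4 6 8 10 11 12 14

Derivation:
Bit 0: prefix='0' (no match yet)
Bit 1: prefix='01' -> emit 'e', reset
Bit 2: prefix='0' (no match yet)
Bit 3: prefix='00' -> emit 'd', reset
Bit 4: prefix='0' (no match yet)
Bit 5: prefix='00' -> emit 'd', reset
Bit 6: prefix='0' (no match yet)
Bit 7: prefix='01' -> emit 'e', reset
Bit 8: prefix='0' (no match yet)
Bit 9: prefix='01' -> emit 'e', reset
Bit 10: prefix='1' -> emit 'f', reset
Bit 11: prefix='1' -> emit 'f', reset
Bit 12: prefix='0' (no match yet)
Bit 13: prefix='00' -> emit 'd', reset
Bit 14: prefix='1' -> emit 'f', reset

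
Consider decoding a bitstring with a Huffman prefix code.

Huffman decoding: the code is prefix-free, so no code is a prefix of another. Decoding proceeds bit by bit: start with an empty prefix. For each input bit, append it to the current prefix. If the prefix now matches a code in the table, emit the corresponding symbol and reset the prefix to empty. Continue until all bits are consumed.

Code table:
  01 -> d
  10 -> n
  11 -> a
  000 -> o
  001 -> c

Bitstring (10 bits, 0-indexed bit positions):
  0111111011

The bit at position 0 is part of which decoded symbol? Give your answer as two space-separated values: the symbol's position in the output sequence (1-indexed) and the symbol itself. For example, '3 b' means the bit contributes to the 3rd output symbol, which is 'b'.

Answer: 1 d

Derivation:
Bit 0: prefix='0' (no match yet)
Bit 1: prefix='01' -> emit 'd', reset
Bit 2: prefix='1' (no match yet)
Bit 3: prefix='11' -> emit 'a', reset
Bit 4: prefix='1' (no match yet)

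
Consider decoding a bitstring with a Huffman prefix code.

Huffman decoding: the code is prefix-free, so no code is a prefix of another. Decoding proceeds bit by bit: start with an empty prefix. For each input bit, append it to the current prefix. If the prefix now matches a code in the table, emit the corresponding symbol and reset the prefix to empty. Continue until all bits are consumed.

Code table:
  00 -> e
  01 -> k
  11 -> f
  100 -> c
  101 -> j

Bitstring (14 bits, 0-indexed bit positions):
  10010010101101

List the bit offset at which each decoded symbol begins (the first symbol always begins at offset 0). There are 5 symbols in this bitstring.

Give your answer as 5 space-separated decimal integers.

Bit 0: prefix='1' (no match yet)
Bit 1: prefix='10' (no match yet)
Bit 2: prefix='100' -> emit 'c', reset
Bit 3: prefix='1' (no match yet)
Bit 4: prefix='10' (no match yet)
Bit 5: prefix='100' -> emit 'c', reset
Bit 6: prefix='1' (no match yet)
Bit 7: prefix='10' (no match yet)
Bit 8: prefix='101' -> emit 'j', reset
Bit 9: prefix='0' (no match yet)
Bit 10: prefix='01' -> emit 'k', reset
Bit 11: prefix='1' (no match yet)
Bit 12: prefix='10' (no match yet)
Bit 13: prefix='101' -> emit 'j', reset

Answer: 0 3 6 9 11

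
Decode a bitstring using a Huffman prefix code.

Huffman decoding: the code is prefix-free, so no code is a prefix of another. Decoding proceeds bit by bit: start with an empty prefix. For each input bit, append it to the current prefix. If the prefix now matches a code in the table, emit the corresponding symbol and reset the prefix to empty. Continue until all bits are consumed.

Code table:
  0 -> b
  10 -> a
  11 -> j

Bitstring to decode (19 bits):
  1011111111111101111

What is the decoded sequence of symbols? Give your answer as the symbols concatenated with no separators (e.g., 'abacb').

Answer: ajjjjjjbjj

Derivation:
Bit 0: prefix='1' (no match yet)
Bit 1: prefix='10' -> emit 'a', reset
Bit 2: prefix='1' (no match yet)
Bit 3: prefix='11' -> emit 'j', reset
Bit 4: prefix='1' (no match yet)
Bit 5: prefix='11' -> emit 'j', reset
Bit 6: prefix='1' (no match yet)
Bit 7: prefix='11' -> emit 'j', reset
Bit 8: prefix='1' (no match yet)
Bit 9: prefix='11' -> emit 'j', reset
Bit 10: prefix='1' (no match yet)
Bit 11: prefix='11' -> emit 'j', reset
Bit 12: prefix='1' (no match yet)
Bit 13: prefix='11' -> emit 'j', reset
Bit 14: prefix='0' -> emit 'b', reset
Bit 15: prefix='1' (no match yet)
Bit 16: prefix='11' -> emit 'j', reset
Bit 17: prefix='1' (no match yet)
Bit 18: prefix='11' -> emit 'j', reset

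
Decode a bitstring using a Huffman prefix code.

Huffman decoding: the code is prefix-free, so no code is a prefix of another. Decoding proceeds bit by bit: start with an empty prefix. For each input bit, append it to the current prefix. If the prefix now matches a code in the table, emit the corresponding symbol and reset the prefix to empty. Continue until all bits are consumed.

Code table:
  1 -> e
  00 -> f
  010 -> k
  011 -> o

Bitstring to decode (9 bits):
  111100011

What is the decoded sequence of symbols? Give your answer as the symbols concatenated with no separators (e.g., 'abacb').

Answer: eeeefo

Derivation:
Bit 0: prefix='1' -> emit 'e', reset
Bit 1: prefix='1' -> emit 'e', reset
Bit 2: prefix='1' -> emit 'e', reset
Bit 3: prefix='1' -> emit 'e', reset
Bit 4: prefix='0' (no match yet)
Bit 5: prefix='00' -> emit 'f', reset
Bit 6: prefix='0' (no match yet)
Bit 7: prefix='01' (no match yet)
Bit 8: prefix='011' -> emit 'o', reset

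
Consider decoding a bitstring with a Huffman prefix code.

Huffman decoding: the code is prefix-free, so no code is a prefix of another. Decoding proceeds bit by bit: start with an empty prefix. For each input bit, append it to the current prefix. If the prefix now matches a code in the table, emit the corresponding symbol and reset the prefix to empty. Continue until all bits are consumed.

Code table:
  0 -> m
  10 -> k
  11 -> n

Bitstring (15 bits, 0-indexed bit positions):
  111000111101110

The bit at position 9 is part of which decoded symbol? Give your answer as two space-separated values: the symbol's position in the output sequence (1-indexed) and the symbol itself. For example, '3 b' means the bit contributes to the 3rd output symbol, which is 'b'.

Bit 0: prefix='1' (no match yet)
Bit 1: prefix='11' -> emit 'n', reset
Bit 2: prefix='1' (no match yet)
Bit 3: prefix='10' -> emit 'k', reset
Bit 4: prefix='0' -> emit 'm', reset
Bit 5: prefix='0' -> emit 'm', reset
Bit 6: prefix='1' (no match yet)
Bit 7: prefix='11' -> emit 'n', reset
Bit 8: prefix='1' (no match yet)
Bit 9: prefix='11' -> emit 'n', reset
Bit 10: prefix='0' -> emit 'm', reset
Bit 11: prefix='1' (no match yet)
Bit 12: prefix='11' -> emit 'n', reset
Bit 13: prefix='1' (no match yet)

Answer: 6 n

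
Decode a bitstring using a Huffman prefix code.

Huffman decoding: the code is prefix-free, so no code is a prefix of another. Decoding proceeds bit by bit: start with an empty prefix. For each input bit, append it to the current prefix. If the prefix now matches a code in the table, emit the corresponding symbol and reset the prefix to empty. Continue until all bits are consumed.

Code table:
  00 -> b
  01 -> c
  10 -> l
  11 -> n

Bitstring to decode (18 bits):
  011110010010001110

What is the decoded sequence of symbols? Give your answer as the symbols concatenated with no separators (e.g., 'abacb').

Bit 0: prefix='0' (no match yet)
Bit 1: prefix='01' -> emit 'c', reset
Bit 2: prefix='1' (no match yet)
Bit 3: prefix='11' -> emit 'n', reset
Bit 4: prefix='1' (no match yet)
Bit 5: prefix='10' -> emit 'l', reset
Bit 6: prefix='0' (no match yet)
Bit 7: prefix='01' -> emit 'c', reset
Bit 8: prefix='0' (no match yet)
Bit 9: prefix='00' -> emit 'b', reset
Bit 10: prefix='1' (no match yet)
Bit 11: prefix='10' -> emit 'l', reset
Bit 12: prefix='0' (no match yet)
Bit 13: prefix='00' -> emit 'b', reset
Bit 14: prefix='1' (no match yet)
Bit 15: prefix='11' -> emit 'n', reset
Bit 16: prefix='1' (no match yet)
Bit 17: prefix='10' -> emit 'l', reset

Answer: cnlcblbnl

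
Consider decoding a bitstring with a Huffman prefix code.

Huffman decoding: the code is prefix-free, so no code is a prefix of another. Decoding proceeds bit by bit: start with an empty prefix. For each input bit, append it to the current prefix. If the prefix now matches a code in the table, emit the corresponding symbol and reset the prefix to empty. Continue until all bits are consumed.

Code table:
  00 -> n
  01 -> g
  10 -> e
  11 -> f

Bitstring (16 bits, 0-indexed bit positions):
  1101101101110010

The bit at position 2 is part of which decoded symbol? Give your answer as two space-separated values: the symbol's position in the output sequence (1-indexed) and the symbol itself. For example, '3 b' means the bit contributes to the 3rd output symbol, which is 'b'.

Answer: 2 g

Derivation:
Bit 0: prefix='1' (no match yet)
Bit 1: prefix='11' -> emit 'f', reset
Bit 2: prefix='0' (no match yet)
Bit 3: prefix='01' -> emit 'g', reset
Bit 4: prefix='1' (no match yet)
Bit 5: prefix='10' -> emit 'e', reset
Bit 6: prefix='1' (no match yet)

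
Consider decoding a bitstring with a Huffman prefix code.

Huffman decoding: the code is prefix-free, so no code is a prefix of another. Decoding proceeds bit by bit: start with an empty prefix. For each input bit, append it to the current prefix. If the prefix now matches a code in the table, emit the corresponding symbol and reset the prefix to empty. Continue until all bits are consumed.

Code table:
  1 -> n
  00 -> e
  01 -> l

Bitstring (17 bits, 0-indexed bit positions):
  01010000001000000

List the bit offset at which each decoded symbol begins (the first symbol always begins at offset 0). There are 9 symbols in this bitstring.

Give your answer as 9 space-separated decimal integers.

Answer: 0 2 4 6 8 10 11 13 15

Derivation:
Bit 0: prefix='0' (no match yet)
Bit 1: prefix='01' -> emit 'l', reset
Bit 2: prefix='0' (no match yet)
Bit 3: prefix='01' -> emit 'l', reset
Bit 4: prefix='0' (no match yet)
Bit 5: prefix='00' -> emit 'e', reset
Bit 6: prefix='0' (no match yet)
Bit 7: prefix='00' -> emit 'e', reset
Bit 8: prefix='0' (no match yet)
Bit 9: prefix='00' -> emit 'e', reset
Bit 10: prefix='1' -> emit 'n', reset
Bit 11: prefix='0' (no match yet)
Bit 12: prefix='00' -> emit 'e', reset
Bit 13: prefix='0' (no match yet)
Bit 14: prefix='00' -> emit 'e', reset
Bit 15: prefix='0' (no match yet)
Bit 16: prefix='00' -> emit 'e', reset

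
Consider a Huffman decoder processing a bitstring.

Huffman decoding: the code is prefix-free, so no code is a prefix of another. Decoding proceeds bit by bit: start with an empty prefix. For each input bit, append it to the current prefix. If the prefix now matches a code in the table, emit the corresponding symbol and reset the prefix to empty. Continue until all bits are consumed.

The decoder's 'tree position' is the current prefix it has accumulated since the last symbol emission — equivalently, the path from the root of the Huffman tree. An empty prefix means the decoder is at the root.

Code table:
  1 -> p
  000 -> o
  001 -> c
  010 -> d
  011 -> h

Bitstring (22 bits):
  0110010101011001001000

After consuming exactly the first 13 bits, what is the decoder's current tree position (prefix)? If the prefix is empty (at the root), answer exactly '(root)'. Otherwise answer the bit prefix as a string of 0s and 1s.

Answer: (root)

Derivation:
Bit 0: prefix='0' (no match yet)
Bit 1: prefix='01' (no match yet)
Bit 2: prefix='011' -> emit 'h', reset
Bit 3: prefix='0' (no match yet)
Bit 4: prefix='00' (no match yet)
Bit 5: prefix='001' -> emit 'c', reset
Bit 6: prefix='0' (no match yet)
Bit 7: prefix='01' (no match yet)
Bit 8: prefix='010' -> emit 'd', reset
Bit 9: prefix='1' -> emit 'p', reset
Bit 10: prefix='0' (no match yet)
Bit 11: prefix='01' (no match yet)
Bit 12: prefix='011' -> emit 'h', reset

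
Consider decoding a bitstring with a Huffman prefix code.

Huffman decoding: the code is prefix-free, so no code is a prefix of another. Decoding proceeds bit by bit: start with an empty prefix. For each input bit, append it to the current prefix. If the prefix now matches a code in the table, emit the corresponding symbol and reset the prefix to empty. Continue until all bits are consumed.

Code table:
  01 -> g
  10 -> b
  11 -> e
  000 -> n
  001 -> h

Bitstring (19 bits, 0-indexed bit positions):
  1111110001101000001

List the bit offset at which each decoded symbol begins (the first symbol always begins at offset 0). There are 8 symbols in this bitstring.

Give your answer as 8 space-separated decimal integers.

Answer: 0 2 4 6 9 11 13 16

Derivation:
Bit 0: prefix='1' (no match yet)
Bit 1: prefix='11' -> emit 'e', reset
Bit 2: prefix='1' (no match yet)
Bit 3: prefix='11' -> emit 'e', reset
Bit 4: prefix='1' (no match yet)
Bit 5: prefix='11' -> emit 'e', reset
Bit 6: prefix='0' (no match yet)
Bit 7: prefix='00' (no match yet)
Bit 8: prefix='000' -> emit 'n', reset
Bit 9: prefix='1' (no match yet)
Bit 10: prefix='11' -> emit 'e', reset
Bit 11: prefix='0' (no match yet)
Bit 12: prefix='01' -> emit 'g', reset
Bit 13: prefix='0' (no match yet)
Bit 14: prefix='00' (no match yet)
Bit 15: prefix='000' -> emit 'n', reset
Bit 16: prefix='0' (no match yet)
Bit 17: prefix='00' (no match yet)
Bit 18: prefix='001' -> emit 'h', reset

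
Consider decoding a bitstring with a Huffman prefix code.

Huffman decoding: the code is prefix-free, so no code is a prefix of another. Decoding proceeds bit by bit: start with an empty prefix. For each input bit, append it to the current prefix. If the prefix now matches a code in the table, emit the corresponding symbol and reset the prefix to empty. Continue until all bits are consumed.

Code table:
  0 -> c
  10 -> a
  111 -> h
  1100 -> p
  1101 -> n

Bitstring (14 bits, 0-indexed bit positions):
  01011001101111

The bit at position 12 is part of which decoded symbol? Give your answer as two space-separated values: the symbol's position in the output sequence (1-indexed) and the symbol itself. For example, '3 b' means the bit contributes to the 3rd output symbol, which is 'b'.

Bit 0: prefix='0' -> emit 'c', reset
Bit 1: prefix='1' (no match yet)
Bit 2: prefix='10' -> emit 'a', reset
Bit 3: prefix='1' (no match yet)
Bit 4: prefix='11' (no match yet)
Bit 5: prefix='110' (no match yet)
Bit 6: prefix='1100' -> emit 'p', reset
Bit 7: prefix='1' (no match yet)
Bit 8: prefix='11' (no match yet)
Bit 9: prefix='110' (no match yet)
Bit 10: prefix='1101' -> emit 'n', reset
Bit 11: prefix='1' (no match yet)
Bit 12: prefix='11' (no match yet)
Bit 13: prefix='111' -> emit 'h', reset

Answer: 5 h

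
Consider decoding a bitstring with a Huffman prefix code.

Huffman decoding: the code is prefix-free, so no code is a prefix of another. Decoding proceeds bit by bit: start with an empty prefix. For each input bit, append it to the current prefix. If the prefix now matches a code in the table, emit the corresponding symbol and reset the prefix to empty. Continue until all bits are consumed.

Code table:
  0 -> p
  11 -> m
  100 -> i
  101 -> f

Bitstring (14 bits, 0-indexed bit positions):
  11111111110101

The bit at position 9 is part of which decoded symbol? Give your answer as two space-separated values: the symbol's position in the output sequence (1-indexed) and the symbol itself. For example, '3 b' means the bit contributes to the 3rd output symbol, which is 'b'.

Bit 0: prefix='1' (no match yet)
Bit 1: prefix='11' -> emit 'm', reset
Bit 2: prefix='1' (no match yet)
Bit 3: prefix='11' -> emit 'm', reset
Bit 4: prefix='1' (no match yet)
Bit 5: prefix='11' -> emit 'm', reset
Bit 6: prefix='1' (no match yet)
Bit 7: prefix='11' -> emit 'm', reset
Bit 8: prefix='1' (no match yet)
Bit 9: prefix='11' -> emit 'm', reset
Bit 10: prefix='0' -> emit 'p', reset
Bit 11: prefix='1' (no match yet)
Bit 12: prefix='10' (no match yet)
Bit 13: prefix='101' -> emit 'f', reset

Answer: 5 m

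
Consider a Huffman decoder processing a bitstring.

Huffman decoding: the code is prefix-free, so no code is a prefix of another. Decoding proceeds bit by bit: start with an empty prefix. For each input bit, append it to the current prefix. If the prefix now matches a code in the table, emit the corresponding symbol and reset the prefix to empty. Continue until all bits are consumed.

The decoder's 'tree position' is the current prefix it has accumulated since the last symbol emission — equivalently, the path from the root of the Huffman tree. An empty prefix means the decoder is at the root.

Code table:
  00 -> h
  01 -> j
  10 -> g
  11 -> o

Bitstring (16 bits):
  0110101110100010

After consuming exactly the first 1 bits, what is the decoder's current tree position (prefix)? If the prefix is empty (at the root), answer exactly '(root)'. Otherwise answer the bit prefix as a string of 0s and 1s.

Answer: 0

Derivation:
Bit 0: prefix='0' (no match yet)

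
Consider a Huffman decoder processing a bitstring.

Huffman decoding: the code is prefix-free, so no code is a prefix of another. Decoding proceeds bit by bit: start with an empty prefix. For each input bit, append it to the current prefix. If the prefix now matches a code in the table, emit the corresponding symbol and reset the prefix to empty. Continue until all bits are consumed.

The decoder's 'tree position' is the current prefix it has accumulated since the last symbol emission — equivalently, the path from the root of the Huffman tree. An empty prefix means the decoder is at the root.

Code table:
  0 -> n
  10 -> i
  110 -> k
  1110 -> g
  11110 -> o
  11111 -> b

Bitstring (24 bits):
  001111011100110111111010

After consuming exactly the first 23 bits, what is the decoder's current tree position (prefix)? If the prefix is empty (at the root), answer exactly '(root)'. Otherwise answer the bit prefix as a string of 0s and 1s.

Answer: 1

Derivation:
Bit 0: prefix='0' -> emit 'n', reset
Bit 1: prefix='0' -> emit 'n', reset
Bit 2: prefix='1' (no match yet)
Bit 3: prefix='11' (no match yet)
Bit 4: prefix='111' (no match yet)
Bit 5: prefix='1111' (no match yet)
Bit 6: prefix='11110' -> emit 'o', reset
Bit 7: prefix='1' (no match yet)
Bit 8: prefix='11' (no match yet)
Bit 9: prefix='111' (no match yet)
Bit 10: prefix='1110' -> emit 'g', reset
Bit 11: prefix='0' -> emit 'n', reset
Bit 12: prefix='1' (no match yet)
Bit 13: prefix='11' (no match yet)
Bit 14: prefix='110' -> emit 'k', reset
Bit 15: prefix='1' (no match yet)
Bit 16: prefix='11' (no match yet)
Bit 17: prefix='111' (no match yet)
Bit 18: prefix='1111' (no match yet)
Bit 19: prefix='11111' -> emit 'b', reset
Bit 20: prefix='1' (no match yet)
Bit 21: prefix='10' -> emit 'i', reset
Bit 22: prefix='1' (no match yet)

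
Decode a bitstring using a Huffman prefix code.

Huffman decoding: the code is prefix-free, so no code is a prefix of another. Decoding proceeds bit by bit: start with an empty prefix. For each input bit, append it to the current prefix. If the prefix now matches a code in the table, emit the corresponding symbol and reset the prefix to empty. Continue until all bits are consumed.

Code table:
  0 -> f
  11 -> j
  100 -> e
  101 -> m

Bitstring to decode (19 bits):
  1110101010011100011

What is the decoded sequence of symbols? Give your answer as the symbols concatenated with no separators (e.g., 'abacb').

Bit 0: prefix='1' (no match yet)
Bit 1: prefix='11' -> emit 'j', reset
Bit 2: prefix='1' (no match yet)
Bit 3: prefix='10' (no match yet)
Bit 4: prefix='101' -> emit 'm', reset
Bit 5: prefix='0' -> emit 'f', reset
Bit 6: prefix='1' (no match yet)
Bit 7: prefix='10' (no match yet)
Bit 8: prefix='101' -> emit 'm', reset
Bit 9: prefix='0' -> emit 'f', reset
Bit 10: prefix='0' -> emit 'f', reset
Bit 11: prefix='1' (no match yet)
Bit 12: prefix='11' -> emit 'j', reset
Bit 13: prefix='1' (no match yet)
Bit 14: prefix='10' (no match yet)
Bit 15: prefix='100' -> emit 'e', reset
Bit 16: prefix='0' -> emit 'f', reset
Bit 17: prefix='1' (no match yet)
Bit 18: prefix='11' -> emit 'j', reset

Answer: jmfmffjefj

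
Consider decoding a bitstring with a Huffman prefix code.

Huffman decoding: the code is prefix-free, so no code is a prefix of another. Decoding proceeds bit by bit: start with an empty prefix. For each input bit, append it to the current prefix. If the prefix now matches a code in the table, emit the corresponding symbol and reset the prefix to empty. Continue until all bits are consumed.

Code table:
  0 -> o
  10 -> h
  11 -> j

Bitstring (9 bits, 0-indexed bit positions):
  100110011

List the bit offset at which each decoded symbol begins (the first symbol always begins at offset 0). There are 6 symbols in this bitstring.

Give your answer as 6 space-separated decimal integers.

Answer: 0 2 3 5 6 7

Derivation:
Bit 0: prefix='1' (no match yet)
Bit 1: prefix='10' -> emit 'h', reset
Bit 2: prefix='0' -> emit 'o', reset
Bit 3: prefix='1' (no match yet)
Bit 4: prefix='11' -> emit 'j', reset
Bit 5: prefix='0' -> emit 'o', reset
Bit 6: prefix='0' -> emit 'o', reset
Bit 7: prefix='1' (no match yet)
Bit 8: prefix='11' -> emit 'j', reset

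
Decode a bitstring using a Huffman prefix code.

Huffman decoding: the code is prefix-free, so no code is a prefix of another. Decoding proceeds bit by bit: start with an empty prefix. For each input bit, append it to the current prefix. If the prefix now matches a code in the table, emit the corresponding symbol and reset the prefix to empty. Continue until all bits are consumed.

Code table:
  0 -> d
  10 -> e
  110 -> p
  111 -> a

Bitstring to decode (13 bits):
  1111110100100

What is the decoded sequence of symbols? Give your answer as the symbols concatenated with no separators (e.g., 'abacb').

Answer: aadeded

Derivation:
Bit 0: prefix='1' (no match yet)
Bit 1: prefix='11' (no match yet)
Bit 2: prefix='111' -> emit 'a', reset
Bit 3: prefix='1' (no match yet)
Bit 4: prefix='11' (no match yet)
Bit 5: prefix='111' -> emit 'a', reset
Bit 6: prefix='0' -> emit 'd', reset
Bit 7: prefix='1' (no match yet)
Bit 8: prefix='10' -> emit 'e', reset
Bit 9: prefix='0' -> emit 'd', reset
Bit 10: prefix='1' (no match yet)
Bit 11: prefix='10' -> emit 'e', reset
Bit 12: prefix='0' -> emit 'd', reset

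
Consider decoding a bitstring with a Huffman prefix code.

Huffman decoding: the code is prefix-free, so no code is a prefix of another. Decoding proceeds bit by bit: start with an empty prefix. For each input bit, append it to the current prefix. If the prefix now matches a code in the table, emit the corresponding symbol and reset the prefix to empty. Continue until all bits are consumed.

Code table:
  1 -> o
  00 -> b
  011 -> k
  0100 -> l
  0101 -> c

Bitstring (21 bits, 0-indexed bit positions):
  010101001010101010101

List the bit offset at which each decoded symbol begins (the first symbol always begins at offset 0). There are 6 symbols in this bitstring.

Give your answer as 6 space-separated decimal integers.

Bit 0: prefix='0' (no match yet)
Bit 1: prefix='01' (no match yet)
Bit 2: prefix='010' (no match yet)
Bit 3: prefix='0101' -> emit 'c', reset
Bit 4: prefix='0' (no match yet)
Bit 5: prefix='01' (no match yet)
Bit 6: prefix='010' (no match yet)
Bit 7: prefix='0100' -> emit 'l', reset
Bit 8: prefix='1' -> emit 'o', reset
Bit 9: prefix='0' (no match yet)
Bit 10: prefix='01' (no match yet)
Bit 11: prefix='010' (no match yet)
Bit 12: prefix='0101' -> emit 'c', reset
Bit 13: prefix='0' (no match yet)
Bit 14: prefix='01' (no match yet)
Bit 15: prefix='010' (no match yet)
Bit 16: prefix='0101' -> emit 'c', reset
Bit 17: prefix='0' (no match yet)
Bit 18: prefix='01' (no match yet)
Bit 19: prefix='010' (no match yet)
Bit 20: prefix='0101' -> emit 'c', reset

Answer: 0 4 8 9 13 17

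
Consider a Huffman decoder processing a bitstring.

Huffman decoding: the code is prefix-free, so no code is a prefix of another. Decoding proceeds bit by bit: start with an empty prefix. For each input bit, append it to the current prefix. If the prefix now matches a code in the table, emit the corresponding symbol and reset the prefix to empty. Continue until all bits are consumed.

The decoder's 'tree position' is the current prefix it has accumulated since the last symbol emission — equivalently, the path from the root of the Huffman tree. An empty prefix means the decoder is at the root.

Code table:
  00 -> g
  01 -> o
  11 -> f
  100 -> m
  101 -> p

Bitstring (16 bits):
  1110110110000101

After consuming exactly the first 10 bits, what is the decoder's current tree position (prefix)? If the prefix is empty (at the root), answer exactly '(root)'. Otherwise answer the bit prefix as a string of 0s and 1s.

Bit 0: prefix='1' (no match yet)
Bit 1: prefix='11' -> emit 'f', reset
Bit 2: prefix='1' (no match yet)
Bit 3: prefix='10' (no match yet)
Bit 4: prefix='101' -> emit 'p', reset
Bit 5: prefix='1' (no match yet)
Bit 6: prefix='10' (no match yet)
Bit 7: prefix='101' -> emit 'p', reset
Bit 8: prefix='1' (no match yet)
Bit 9: prefix='10' (no match yet)

Answer: 10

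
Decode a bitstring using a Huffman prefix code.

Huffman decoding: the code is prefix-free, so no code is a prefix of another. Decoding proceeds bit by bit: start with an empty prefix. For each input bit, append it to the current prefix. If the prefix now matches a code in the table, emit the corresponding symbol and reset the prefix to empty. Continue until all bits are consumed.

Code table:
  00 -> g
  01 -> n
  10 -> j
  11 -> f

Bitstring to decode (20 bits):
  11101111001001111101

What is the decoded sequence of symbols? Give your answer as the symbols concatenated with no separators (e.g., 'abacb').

Answer: fjffgjnffn

Derivation:
Bit 0: prefix='1' (no match yet)
Bit 1: prefix='11' -> emit 'f', reset
Bit 2: prefix='1' (no match yet)
Bit 3: prefix='10' -> emit 'j', reset
Bit 4: prefix='1' (no match yet)
Bit 5: prefix='11' -> emit 'f', reset
Bit 6: prefix='1' (no match yet)
Bit 7: prefix='11' -> emit 'f', reset
Bit 8: prefix='0' (no match yet)
Bit 9: prefix='00' -> emit 'g', reset
Bit 10: prefix='1' (no match yet)
Bit 11: prefix='10' -> emit 'j', reset
Bit 12: prefix='0' (no match yet)
Bit 13: prefix='01' -> emit 'n', reset
Bit 14: prefix='1' (no match yet)
Bit 15: prefix='11' -> emit 'f', reset
Bit 16: prefix='1' (no match yet)
Bit 17: prefix='11' -> emit 'f', reset
Bit 18: prefix='0' (no match yet)
Bit 19: prefix='01' -> emit 'n', reset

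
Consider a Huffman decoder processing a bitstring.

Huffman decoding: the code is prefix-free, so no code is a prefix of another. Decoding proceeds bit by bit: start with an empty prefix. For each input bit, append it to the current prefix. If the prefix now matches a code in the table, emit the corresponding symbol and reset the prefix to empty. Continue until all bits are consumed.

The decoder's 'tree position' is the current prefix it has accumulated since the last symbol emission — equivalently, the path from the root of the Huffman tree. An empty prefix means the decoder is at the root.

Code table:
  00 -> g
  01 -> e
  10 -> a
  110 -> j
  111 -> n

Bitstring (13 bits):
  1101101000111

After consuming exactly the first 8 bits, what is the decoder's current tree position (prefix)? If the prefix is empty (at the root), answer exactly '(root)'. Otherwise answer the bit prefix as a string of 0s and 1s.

Answer: (root)

Derivation:
Bit 0: prefix='1' (no match yet)
Bit 1: prefix='11' (no match yet)
Bit 2: prefix='110' -> emit 'j', reset
Bit 3: prefix='1' (no match yet)
Bit 4: prefix='11' (no match yet)
Bit 5: prefix='110' -> emit 'j', reset
Bit 6: prefix='1' (no match yet)
Bit 7: prefix='10' -> emit 'a', reset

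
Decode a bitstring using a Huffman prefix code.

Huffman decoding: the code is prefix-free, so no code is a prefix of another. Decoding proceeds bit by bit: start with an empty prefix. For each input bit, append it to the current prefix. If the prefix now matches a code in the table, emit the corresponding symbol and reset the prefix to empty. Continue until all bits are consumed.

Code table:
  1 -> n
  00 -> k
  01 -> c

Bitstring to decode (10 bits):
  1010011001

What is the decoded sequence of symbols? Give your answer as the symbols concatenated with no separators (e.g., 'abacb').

Bit 0: prefix='1' -> emit 'n', reset
Bit 1: prefix='0' (no match yet)
Bit 2: prefix='01' -> emit 'c', reset
Bit 3: prefix='0' (no match yet)
Bit 4: prefix='00' -> emit 'k', reset
Bit 5: prefix='1' -> emit 'n', reset
Bit 6: prefix='1' -> emit 'n', reset
Bit 7: prefix='0' (no match yet)
Bit 8: prefix='00' -> emit 'k', reset
Bit 9: prefix='1' -> emit 'n', reset

Answer: ncknnkn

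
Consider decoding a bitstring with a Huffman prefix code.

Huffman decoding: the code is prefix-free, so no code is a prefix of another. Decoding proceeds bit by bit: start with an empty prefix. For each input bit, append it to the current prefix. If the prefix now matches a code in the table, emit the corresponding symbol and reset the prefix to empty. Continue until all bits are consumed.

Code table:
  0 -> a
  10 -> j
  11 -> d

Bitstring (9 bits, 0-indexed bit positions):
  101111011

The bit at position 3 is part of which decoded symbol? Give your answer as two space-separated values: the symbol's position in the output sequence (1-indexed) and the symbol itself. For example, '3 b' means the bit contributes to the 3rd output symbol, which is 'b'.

Answer: 2 d

Derivation:
Bit 0: prefix='1' (no match yet)
Bit 1: prefix='10' -> emit 'j', reset
Bit 2: prefix='1' (no match yet)
Bit 3: prefix='11' -> emit 'd', reset
Bit 4: prefix='1' (no match yet)
Bit 5: prefix='11' -> emit 'd', reset
Bit 6: prefix='0' -> emit 'a', reset
Bit 7: prefix='1' (no match yet)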